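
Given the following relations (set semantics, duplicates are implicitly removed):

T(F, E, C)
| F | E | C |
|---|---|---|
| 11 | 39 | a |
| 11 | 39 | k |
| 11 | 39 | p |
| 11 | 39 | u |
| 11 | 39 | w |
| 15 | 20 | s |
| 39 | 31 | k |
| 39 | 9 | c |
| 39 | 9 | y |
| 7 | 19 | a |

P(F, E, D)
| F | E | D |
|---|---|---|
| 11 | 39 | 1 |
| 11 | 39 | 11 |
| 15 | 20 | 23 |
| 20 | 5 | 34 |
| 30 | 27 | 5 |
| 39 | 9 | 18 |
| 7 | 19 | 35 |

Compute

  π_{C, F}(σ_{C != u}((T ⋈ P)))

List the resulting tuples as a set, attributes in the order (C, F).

Joining T and P on F, E yields {(11, 39, a, 1), (11, 39, a, 11), (11, 39, k, 1), (11, 39, k, 11), (11, 39, p, 1), (11, 39, p, 11), (11, 39, u, 1), (11, 39, u, 11), (11, 39, w, 1), (11, 39, w, 11), (15, 20, s, 23), (39, 9, c, 18), (39, 9, y, 18), (7, 19, a, 35)}.
Filtering on C != u leaves {(11, 39, a, 1), (11, 39, a, 11), (11, 39, k, 1), (11, 39, k, 11), (11, 39, p, 1), (11, 39, p, 11), (11, 39, w, 1), (11, 39, w, 11), (15, 20, s, 23), (39, 9, c, 18), (39, 9, y, 18), (7, 19, a, 35)}.
Projecting to C, F (4 duplicate(s) eliminated): {(a, 11), (a, 7), (c, 39), (k, 11), (p, 11), (s, 15), (w, 11), (y, 39)}

{(a, 11), (a, 7), (c, 39), (k, 11), (p, 11), (s, 15), (w, 11), (y, 39)}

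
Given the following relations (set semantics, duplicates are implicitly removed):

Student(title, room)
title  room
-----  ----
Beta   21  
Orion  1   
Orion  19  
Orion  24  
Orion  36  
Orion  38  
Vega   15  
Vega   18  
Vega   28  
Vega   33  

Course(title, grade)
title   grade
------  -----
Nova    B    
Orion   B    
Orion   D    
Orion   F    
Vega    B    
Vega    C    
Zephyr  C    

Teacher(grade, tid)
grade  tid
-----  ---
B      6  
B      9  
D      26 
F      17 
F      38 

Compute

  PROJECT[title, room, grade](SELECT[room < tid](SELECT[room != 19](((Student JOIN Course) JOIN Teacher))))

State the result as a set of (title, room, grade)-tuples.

{(Orion, 1, B), (Orion, 1, D), (Orion, 1, F), (Orion, 24, D), (Orion, 24, F), (Orion, 36, F)}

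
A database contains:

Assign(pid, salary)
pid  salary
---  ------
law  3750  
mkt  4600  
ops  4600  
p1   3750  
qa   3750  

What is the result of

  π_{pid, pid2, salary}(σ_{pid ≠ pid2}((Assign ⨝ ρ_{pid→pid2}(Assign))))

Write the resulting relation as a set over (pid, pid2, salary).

ρ[pid→pid2]: schema becomes (pid2, salary); tuples unchanged.
Natural join on salary: {(law, 3750, law), (law, 3750, p1), (law, 3750, qa), (mkt, 4600, mkt), (mkt, 4600, ops), (ops, 4600, mkt), (ops, 4600, ops), (p1, 3750, law), (p1, 3750, p1), (p1, 3750, qa), (qa, 3750, law), (qa, 3750, p1), (qa, 3750, qa)}
Selection pid ≠ pid2: {(law, 3750, p1), (law, 3750, qa), (mkt, 4600, ops), (ops, 4600, mkt), (p1, 3750, law), (p1, 3750, qa), (qa, 3750, law), (qa, 3750, p1)}
π_{pid, pid2, salary} gives {(law, p1, 3750), (law, qa, 3750), (mkt, ops, 4600), (ops, mkt, 4600), (p1, law, 3750), (p1, qa, 3750), (qa, law, 3750), (qa, p1, 3750)}.

{(law, p1, 3750), (law, qa, 3750), (mkt, ops, 4600), (ops, mkt, 4600), (p1, law, 3750), (p1, qa, 3750), (qa, law, 3750), (qa, p1, 3750)}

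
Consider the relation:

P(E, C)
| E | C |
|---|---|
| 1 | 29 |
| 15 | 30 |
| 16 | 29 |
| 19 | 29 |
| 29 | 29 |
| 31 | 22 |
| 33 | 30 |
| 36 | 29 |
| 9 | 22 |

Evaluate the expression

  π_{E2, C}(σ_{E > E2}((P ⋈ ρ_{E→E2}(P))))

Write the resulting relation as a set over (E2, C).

ρ[E→E2]: schema becomes (E2, C); tuples unchanged.
Joining P and ρ_{E→E2}(P) on C yields {(1, 29, 1), (1, 29, 16), (1, 29, 19), (1, 29, 29), (1, 29, 36), (15, 30, 15), (15, 30, 33), (16, 29, 1), (16, 29, 16), (16, 29, 19), (16, 29, 29), (16, 29, 36), (19, 29, 1), (19, 29, 16), (19, 29, 19), (19, 29, 29), (19, 29, 36), (29, 29, 1), (29, 29, 16), (29, 29, 19), (29, 29, 29), (29, 29, 36), (31, 22, 31), (31, 22, 9), (33, 30, 15), (33, 30, 33), (36, 29, 1), (36, 29, 16), (36, 29, 19), (36, 29, 29), (36, 29, 36), (9, 22, 31), (9, 22, 9)}.
Selection E > E2: {(16, 29, 1), (19, 29, 1), (19, 29, 16), (29, 29, 1), (29, 29, 16), (29, 29, 19), (31, 22, 9), (33, 30, 15), (36, 29, 1), (36, 29, 16), (36, 29, 19), (36, 29, 29)}
Keep only column(s) E2, C (6 duplicate(s) eliminated): {(1, 29), (15, 30), (16, 29), (19, 29), (29, 29), (9, 22)}

{(1, 29), (15, 30), (16, 29), (19, 29), (29, 29), (9, 22)}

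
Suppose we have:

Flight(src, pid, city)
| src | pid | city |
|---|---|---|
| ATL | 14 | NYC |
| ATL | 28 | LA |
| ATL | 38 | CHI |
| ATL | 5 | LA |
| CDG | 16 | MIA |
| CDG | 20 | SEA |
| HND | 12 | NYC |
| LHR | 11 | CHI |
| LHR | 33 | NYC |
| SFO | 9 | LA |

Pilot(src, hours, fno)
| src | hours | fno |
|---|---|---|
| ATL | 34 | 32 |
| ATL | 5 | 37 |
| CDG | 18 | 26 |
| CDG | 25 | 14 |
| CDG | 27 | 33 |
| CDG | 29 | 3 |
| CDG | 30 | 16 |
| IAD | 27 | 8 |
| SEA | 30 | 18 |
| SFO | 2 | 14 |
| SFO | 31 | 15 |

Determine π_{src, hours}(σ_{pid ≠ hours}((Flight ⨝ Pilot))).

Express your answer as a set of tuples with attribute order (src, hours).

Natural join on src: {(ATL, 14, NYC, 34, 32), (ATL, 14, NYC, 5, 37), (ATL, 28, LA, 34, 32), (ATL, 28, LA, 5, 37), (ATL, 38, CHI, 34, 32), (ATL, 38, CHI, 5, 37), (ATL, 5, LA, 34, 32), (ATL, 5, LA, 5, 37), (CDG, 16, MIA, 18, 26), (CDG, 16, MIA, 25, 14), (CDG, 16, MIA, 27, 33), (CDG, 16, MIA, 29, 3), (CDG, 16, MIA, 30, 16), (CDG, 20, SEA, 18, 26), (CDG, 20, SEA, 25, 14), (CDG, 20, SEA, 27, 33), (CDG, 20, SEA, 29, 3), (CDG, 20, SEA, 30, 16), (SFO, 9, LA, 2, 14), (SFO, 9, LA, 31, 15)}
Filtering on pid ≠ hours leaves {(ATL, 14, NYC, 34, 32), (ATL, 14, NYC, 5, 37), (ATL, 28, LA, 34, 32), (ATL, 28, LA, 5, 37), (ATL, 38, CHI, 34, 32), (ATL, 38, CHI, 5, 37), (ATL, 5, LA, 34, 32), (CDG, 16, MIA, 18, 26), (CDG, 16, MIA, 25, 14), (CDG, 16, MIA, 27, 33), (CDG, 16, MIA, 29, 3), (CDG, 16, MIA, 30, 16), (CDG, 20, SEA, 18, 26), (CDG, 20, SEA, 25, 14), (CDG, 20, SEA, 27, 33), (CDG, 20, SEA, 29, 3), (CDG, 20, SEA, 30, 16), (SFO, 9, LA, 2, 14), (SFO, 9, LA, 31, 15)}.
π[src, hours]: project onto (src, hours) (10 duplicate(s) eliminated) → {(ATL, 34), (ATL, 5), (CDG, 18), (CDG, 25), (CDG, 27), (CDG, 29), (CDG, 30), (SFO, 2), (SFO, 31)}

{(ATL, 34), (ATL, 5), (CDG, 18), (CDG, 25), (CDG, 27), (CDG, 29), (CDG, 30), (SFO, 2), (SFO, 31)}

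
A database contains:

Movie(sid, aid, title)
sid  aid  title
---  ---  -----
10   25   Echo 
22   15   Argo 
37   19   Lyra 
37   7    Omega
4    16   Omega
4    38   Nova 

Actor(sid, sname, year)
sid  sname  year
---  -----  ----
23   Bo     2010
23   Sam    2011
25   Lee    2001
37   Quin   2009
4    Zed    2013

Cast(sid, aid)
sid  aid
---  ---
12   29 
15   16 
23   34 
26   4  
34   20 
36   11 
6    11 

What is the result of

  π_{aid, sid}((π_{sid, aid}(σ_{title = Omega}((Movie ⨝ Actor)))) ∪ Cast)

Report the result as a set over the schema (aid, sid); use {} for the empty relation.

{(11, 36), (11, 6), (16, 15), (16, 4), (20, 34), (29, 12), (34, 23), (4, 26), (7, 37)}

Movie ⋈ Actor (natural join on sid): {(37, 19, Lyra, Quin, 2009), (37, 7, Omega, Quin, 2009), (4, 16, Omega, Zed, 2013), (4, 38, Nova, Zed, 2013)}
Selection title = Omega: {(37, 7, Omega, Quin, 2009), (4, 16, Omega, Zed, 2013)}
Keep only column(s) sid, aid: {(37, 7), (4, 16)}
Taking the union: {(12, 29), (15, 16), (23, 34), (26, 4), (34, 20), (36, 11), (37, 7), (4, 16), (6, 11)}
Keep only column(s) aid, sid: {(11, 36), (11, 6), (16, 15), (16, 4), (20, 34), (29, 12), (34, 23), (4, 26), (7, 37)}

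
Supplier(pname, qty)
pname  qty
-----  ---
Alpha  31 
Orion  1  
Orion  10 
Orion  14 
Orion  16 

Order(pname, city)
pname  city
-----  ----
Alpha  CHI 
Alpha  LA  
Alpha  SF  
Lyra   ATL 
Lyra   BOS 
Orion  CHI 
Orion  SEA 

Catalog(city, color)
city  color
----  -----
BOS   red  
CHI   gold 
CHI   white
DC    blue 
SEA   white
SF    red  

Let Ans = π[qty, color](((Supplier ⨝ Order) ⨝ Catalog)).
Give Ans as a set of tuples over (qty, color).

{(1, gold), (1, white), (10, gold), (10, white), (14, gold), (14, white), (16, gold), (16, white), (31, gold), (31, red), (31, white)}

Supplier ⋈ Order (natural join on pname): {(Alpha, 31, CHI), (Alpha, 31, LA), (Alpha, 31, SF), (Orion, 1, CHI), (Orion, 1, SEA), (Orion, 10, CHI), (Orion, 10, SEA), (Orion, 14, CHI), (Orion, 14, SEA), (Orion, 16, CHI), (Orion, 16, SEA)}
(Supplier ⨝ Order) ⋈ Catalog (natural join on city): {(Alpha, 31, CHI, gold), (Alpha, 31, CHI, white), (Alpha, 31, SF, red), (Orion, 1, CHI, gold), (Orion, 1, CHI, white), (Orion, 1, SEA, white), (Orion, 10, CHI, gold), (Orion, 10, CHI, white), (Orion, 10, SEA, white), (Orion, 14, CHI, gold), (Orion, 14, CHI, white), (Orion, 14, SEA, white), (Orion, 16, CHI, gold), (Orion, 16, CHI, white), (Orion, 16, SEA, white)}
π[qty, color]: project onto (qty, color) (4 duplicate(s) eliminated) → {(1, gold), (1, white), (10, gold), (10, white), (14, gold), (14, white), (16, gold), (16, white), (31, gold), (31, red), (31, white)}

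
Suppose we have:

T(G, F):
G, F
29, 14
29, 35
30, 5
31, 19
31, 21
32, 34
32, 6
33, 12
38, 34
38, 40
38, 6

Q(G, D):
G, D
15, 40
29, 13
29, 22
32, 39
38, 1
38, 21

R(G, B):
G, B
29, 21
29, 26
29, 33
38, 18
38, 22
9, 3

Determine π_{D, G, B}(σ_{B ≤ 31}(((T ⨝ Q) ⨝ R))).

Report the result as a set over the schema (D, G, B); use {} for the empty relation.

Natural join on G: {(29, 14, 13), (29, 14, 22), (29, 35, 13), (29, 35, 22), (32, 34, 39), (32, 6, 39), (38, 34, 1), (38, 34, 21), (38, 40, 1), (38, 40, 21), (38, 6, 1), (38, 6, 21)}
Natural join on G: {(29, 14, 13, 21), (29, 14, 13, 26), (29, 14, 13, 33), (29, 14, 22, 21), (29, 14, 22, 26), (29, 14, 22, 33), (29, 35, 13, 21), (29, 35, 13, 26), (29, 35, 13, 33), (29, 35, 22, 21), (29, 35, 22, 26), (29, 35, 22, 33), (38, 34, 1, 18), (38, 34, 1, 22), (38, 34, 21, 18), (38, 34, 21, 22), (38, 40, 1, 18), (38, 40, 1, 22), (38, 40, 21, 18), (38, 40, 21, 22), (38, 6, 1, 18), (38, 6, 1, 22), (38, 6, 21, 18), (38, 6, 21, 22)}
σ[B ≤ 31]: keep tuples satisfying B ≤ 31 → {(29, 14, 13, 21), (29, 14, 13, 26), (29, 14, 22, 21), (29, 14, 22, 26), (29, 35, 13, 21), (29, 35, 13, 26), (29, 35, 22, 21), (29, 35, 22, 26), (38, 34, 1, 18), (38, 34, 1, 22), (38, 34, 21, 18), (38, 34, 21, 22), (38, 40, 1, 18), (38, 40, 1, 22), (38, 40, 21, 18), (38, 40, 21, 22), (38, 6, 1, 18), (38, 6, 1, 22), (38, 6, 21, 18), (38, 6, 21, 22)}
Projecting to D, G, B (12 duplicate(s) eliminated): {(1, 38, 18), (1, 38, 22), (13, 29, 21), (13, 29, 26), (21, 38, 18), (21, 38, 22), (22, 29, 21), (22, 29, 26)}

{(1, 38, 18), (1, 38, 22), (13, 29, 21), (13, 29, 26), (21, 38, 18), (21, 38, 22), (22, 29, 21), (22, 29, 26)}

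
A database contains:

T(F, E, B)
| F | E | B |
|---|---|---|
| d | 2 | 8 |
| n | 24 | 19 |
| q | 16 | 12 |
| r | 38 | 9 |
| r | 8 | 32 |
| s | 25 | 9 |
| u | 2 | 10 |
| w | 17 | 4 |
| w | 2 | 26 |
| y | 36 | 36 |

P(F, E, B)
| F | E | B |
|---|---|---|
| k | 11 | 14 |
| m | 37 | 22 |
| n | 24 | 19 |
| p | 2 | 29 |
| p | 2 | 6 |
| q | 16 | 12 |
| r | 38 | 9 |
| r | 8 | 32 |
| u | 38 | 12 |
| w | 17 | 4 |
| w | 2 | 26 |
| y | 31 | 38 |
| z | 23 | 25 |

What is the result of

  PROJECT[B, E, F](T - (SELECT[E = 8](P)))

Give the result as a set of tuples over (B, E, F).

Selection E = 8: {(r, 8, 32)}
Taking the difference: {(d, 2, 8), (n, 24, 19), (q, 16, 12), (r, 38, 9), (s, 25, 9), (u, 2, 10), (w, 17, 4), (w, 2, 26), (y, 36, 36)}
π_{B, E, F} gives {(10, 2, u), (12, 16, q), (19, 24, n), (26, 2, w), (36, 36, y), (4, 17, w), (8, 2, d), (9, 25, s), (9, 38, r)}.

{(10, 2, u), (12, 16, q), (19, 24, n), (26, 2, w), (36, 36, y), (4, 17, w), (8, 2, d), (9, 25, s), (9, 38, r)}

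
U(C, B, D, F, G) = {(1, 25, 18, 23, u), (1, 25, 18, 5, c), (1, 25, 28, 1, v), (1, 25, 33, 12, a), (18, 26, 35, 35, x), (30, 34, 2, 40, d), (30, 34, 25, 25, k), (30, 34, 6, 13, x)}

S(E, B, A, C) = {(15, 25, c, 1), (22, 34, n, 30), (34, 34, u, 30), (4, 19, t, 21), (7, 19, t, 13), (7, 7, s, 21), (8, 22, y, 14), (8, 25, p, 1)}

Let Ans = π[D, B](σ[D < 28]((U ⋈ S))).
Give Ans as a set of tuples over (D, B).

{(18, 25), (2, 34), (25, 34), (6, 34)}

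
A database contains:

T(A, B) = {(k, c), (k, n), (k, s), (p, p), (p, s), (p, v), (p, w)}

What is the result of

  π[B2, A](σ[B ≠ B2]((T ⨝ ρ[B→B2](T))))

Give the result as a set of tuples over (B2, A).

ρ[B→B2]: schema becomes (A, B2); tuples unchanged.
Joining T and ρ[B→B2](T) on A yields {(k, c, c), (k, c, n), (k, c, s), (k, n, c), (k, n, n), (k, n, s), (k, s, c), (k, s, n), (k, s, s), (p, p, p), (p, p, s), (p, p, v), (p, p, w), (p, s, p), (p, s, s), (p, s, v), (p, s, w), (p, v, p), (p, v, s), (p, v, v), (p, v, w), (p, w, p), (p, w, s), (p, w, v), (p, w, w)}.
Filtering on B ≠ B2 leaves {(k, c, n), (k, c, s), (k, n, c), (k, n, s), (k, s, c), (k, s, n), (p, p, s), (p, p, v), (p, p, w), (p, s, p), (p, s, v), (p, s, w), (p, v, p), (p, v, s), (p, v, w), (p, w, p), (p, w, s), (p, w, v)}.
Keep only column(s) B2, A (11 duplicate(s) eliminated): {(c, k), (n, k), (p, p), (s, k), (s, p), (v, p), (w, p)}

{(c, k), (n, k), (p, p), (s, k), (s, p), (v, p), (w, p)}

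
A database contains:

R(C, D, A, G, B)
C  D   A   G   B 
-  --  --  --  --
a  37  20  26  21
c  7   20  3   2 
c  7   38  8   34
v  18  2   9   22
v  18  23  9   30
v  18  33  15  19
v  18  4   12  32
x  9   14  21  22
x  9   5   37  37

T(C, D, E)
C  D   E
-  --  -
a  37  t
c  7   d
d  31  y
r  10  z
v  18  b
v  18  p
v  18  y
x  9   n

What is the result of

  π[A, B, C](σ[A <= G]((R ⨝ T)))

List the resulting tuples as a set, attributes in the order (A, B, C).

{(14, 22, x), (2, 22, v), (20, 21, a), (4, 32, v), (5, 37, x)}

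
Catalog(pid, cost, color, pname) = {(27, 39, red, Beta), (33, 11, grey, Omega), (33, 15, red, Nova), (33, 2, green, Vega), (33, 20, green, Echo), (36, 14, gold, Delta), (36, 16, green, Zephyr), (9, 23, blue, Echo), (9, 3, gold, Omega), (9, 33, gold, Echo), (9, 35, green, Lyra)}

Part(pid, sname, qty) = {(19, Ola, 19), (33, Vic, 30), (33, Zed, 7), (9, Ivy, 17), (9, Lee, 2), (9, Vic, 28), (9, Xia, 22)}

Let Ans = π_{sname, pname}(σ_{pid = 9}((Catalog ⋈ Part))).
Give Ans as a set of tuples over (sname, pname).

{(Ivy, Echo), (Ivy, Lyra), (Ivy, Omega), (Lee, Echo), (Lee, Lyra), (Lee, Omega), (Vic, Echo), (Vic, Lyra), (Vic, Omega), (Xia, Echo), (Xia, Lyra), (Xia, Omega)}

Catalog ⋈ Part (natural join on pid): {(33, 11, grey, Omega, Vic, 30), (33, 11, grey, Omega, Zed, 7), (33, 15, red, Nova, Vic, 30), (33, 15, red, Nova, Zed, 7), (33, 2, green, Vega, Vic, 30), (33, 2, green, Vega, Zed, 7), (33, 20, green, Echo, Vic, 30), (33, 20, green, Echo, Zed, 7), (9, 23, blue, Echo, Ivy, 17), (9, 23, blue, Echo, Lee, 2), (9, 23, blue, Echo, Vic, 28), (9, 23, blue, Echo, Xia, 22), (9, 3, gold, Omega, Ivy, 17), (9, 3, gold, Omega, Lee, 2), (9, 3, gold, Omega, Vic, 28), (9, 3, gold, Omega, Xia, 22), (9, 33, gold, Echo, Ivy, 17), (9, 33, gold, Echo, Lee, 2), (9, 33, gold, Echo, Vic, 28), (9, 33, gold, Echo, Xia, 22), (9, 35, green, Lyra, Ivy, 17), (9, 35, green, Lyra, Lee, 2), (9, 35, green, Lyra, Vic, 28), (9, 35, green, Lyra, Xia, 22)}
σ[pid = 9]: keep tuples satisfying pid = 9 → {(9, 23, blue, Echo, Ivy, 17), (9, 23, blue, Echo, Lee, 2), (9, 23, blue, Echo, Vic, 28), (9, 23, blue, Echo, Xia, 22), (9, 3, gold, Omega, Ivy, 17), (9, 3, gold, Omega, Lee, 2), (9, 3, gold, Omega, Vic, 28), (9, 3, gold, Omega, Xia, 22), (9, 33, gold, Echo, Ivy, 17), (9, 33, gold, Echo, Lee, 2), (9, 33, gold, Echo, Vic, 28), (9, 33, gold, Echo, Xia, 22), (9, 35, green, Lyra, Ivy, 17), (9, 35, green, Lyra, Lee, 2), (9, 35, green, Lyra, Vic, 28), (9, 35, green, Lyra, Xia, 22)}
π_{sname, pname} gives {(Ivy, Echo), (Ivy, Lyra), (Ivy, Omega), (Lee, Echo), (Lee, Lyra), (Lee, Omega), (Vic, Echo), (Vic, Lyra), (Vic, Omega), (Xia, Echo), (Xia, Lyra), (Xia, Omega)} (4 duplicate(s) eliminated).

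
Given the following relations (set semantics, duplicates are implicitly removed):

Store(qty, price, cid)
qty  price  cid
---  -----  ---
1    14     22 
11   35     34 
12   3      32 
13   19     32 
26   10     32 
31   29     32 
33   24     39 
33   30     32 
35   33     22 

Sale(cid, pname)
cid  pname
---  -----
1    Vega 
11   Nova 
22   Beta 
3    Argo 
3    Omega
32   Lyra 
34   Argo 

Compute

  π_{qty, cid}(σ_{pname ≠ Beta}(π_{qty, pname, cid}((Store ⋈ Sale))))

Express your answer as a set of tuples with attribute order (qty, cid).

{(11, 34), (12, 32), (13, 32), (26, 32), (31, 32), (33, 32)}

Store ⋈ Sale (natural join on cid): {(1, 14, 22, Beta), (11, 35, 34, Argo), (12, 3, 32, Lyra), (13, 19, 32, Lyra), (26, 10, 32, Lyra), (31, 29, 32, Lyra), (33, 30, 32, Lyra), (35, 33, 22, Beta)}
Projecting to qty, pname, cid: {(1, Beta, 22), (11, Argo, 34), (12, Lyra, 32), (13, Lyra, 32), (26, Lyra, 32), (31, Lyra, 32), (33, Lyra, 32), (35, Beta, 22)}
Filtering on pname ≠ Beta leaves {(11, Argo, 34), (12, Lyra, 32), (13, Lyra, 32), (26, Lyra, 32), (31, Lyra, 32), (33, Lyra, 32)}.
Projecting to qty, cid: {(11, 34), (12, 32), (13, 32), (26, 32), (31, 32), (33, 32)}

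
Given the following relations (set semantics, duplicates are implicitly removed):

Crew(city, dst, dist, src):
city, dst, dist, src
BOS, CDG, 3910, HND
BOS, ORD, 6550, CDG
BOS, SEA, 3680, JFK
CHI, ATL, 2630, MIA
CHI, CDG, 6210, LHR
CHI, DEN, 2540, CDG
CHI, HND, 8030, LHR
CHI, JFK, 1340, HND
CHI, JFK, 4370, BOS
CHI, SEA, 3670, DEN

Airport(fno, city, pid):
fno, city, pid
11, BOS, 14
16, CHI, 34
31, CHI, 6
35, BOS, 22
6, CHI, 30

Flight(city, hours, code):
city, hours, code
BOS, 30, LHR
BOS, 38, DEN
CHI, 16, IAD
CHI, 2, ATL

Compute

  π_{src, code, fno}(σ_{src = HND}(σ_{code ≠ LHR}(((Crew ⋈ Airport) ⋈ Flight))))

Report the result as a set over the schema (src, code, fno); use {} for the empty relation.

{(HND, ATL, 16), (HND, ATL, 31), (HND, ATL, 6), (HND, DEN, 11), (HND, DEN, 35), (HND, IAD, 16), (HND, IAD, 31), (HND, IAD, 6)}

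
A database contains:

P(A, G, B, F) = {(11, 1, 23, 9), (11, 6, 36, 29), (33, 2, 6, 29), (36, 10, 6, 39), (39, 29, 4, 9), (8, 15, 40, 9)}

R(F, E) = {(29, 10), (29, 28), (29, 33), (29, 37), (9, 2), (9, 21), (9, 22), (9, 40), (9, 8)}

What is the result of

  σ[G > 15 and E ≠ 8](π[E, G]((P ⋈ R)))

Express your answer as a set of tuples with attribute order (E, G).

{(2, 29), (21, 29), (22, 29), (40, 29)}

Natural join on F: {(11, 1, 23, 9, 2), (11, 1, 23, 9, 21), (11, 1, 23, 9, 22), (11, 1, 23, 9, 40), (11, 1, 23, 9, 8), (11, 6, 36, 29, 10), (11, 6, 36, 29, 28), (11, 6, 36, 29, 33), (11, 6, 36, 29, 37), (33, 2, 6, 29, 10), (33, 2, 6, 29, 28), (33, 2, 6, 29, 33), (33, 2, 6, 29, 37), (39, 29, 4, 9, 2), (39, 29, 4, 9, 21), (39, 29, 4, 9, 22), (39, 29, 4, 9, 40), (39, 29, 4, 9, 8), (8, 15, 40, 9, 2), (8, 15, 40, 9, 21), (8, 15, 40, 9, 22), (8, 15, 40, 9, 40), (8, 15, 40, 9, 8)}
Keep only column(s) E, G: {(10, 2), (10, 6), (2, 1), (2, 15), (2, 29), (21, 1), (21, 15), (21, 29), (22, 1), (22, 15), (22, 29), (28, 2), (28, 6), (33, 2), (33, 6), (37, 2), (37, 6), (40, 1), (40, 15), (40, 29), (8, 1), (8, 15), (8, 29)}
Apply σ_{G > 15 and E ≠ 8}; surviving tuples: {(2, 29), (21, 29), (22, 29), (40, 29)}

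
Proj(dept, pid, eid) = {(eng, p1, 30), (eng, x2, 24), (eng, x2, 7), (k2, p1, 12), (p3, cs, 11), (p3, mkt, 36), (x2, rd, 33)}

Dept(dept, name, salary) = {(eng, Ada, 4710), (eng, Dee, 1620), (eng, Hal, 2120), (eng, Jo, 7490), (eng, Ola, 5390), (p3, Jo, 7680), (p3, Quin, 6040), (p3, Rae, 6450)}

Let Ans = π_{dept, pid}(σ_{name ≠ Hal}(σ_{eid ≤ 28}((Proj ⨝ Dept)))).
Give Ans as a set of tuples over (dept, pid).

{(eng, x2), (p3, cs)}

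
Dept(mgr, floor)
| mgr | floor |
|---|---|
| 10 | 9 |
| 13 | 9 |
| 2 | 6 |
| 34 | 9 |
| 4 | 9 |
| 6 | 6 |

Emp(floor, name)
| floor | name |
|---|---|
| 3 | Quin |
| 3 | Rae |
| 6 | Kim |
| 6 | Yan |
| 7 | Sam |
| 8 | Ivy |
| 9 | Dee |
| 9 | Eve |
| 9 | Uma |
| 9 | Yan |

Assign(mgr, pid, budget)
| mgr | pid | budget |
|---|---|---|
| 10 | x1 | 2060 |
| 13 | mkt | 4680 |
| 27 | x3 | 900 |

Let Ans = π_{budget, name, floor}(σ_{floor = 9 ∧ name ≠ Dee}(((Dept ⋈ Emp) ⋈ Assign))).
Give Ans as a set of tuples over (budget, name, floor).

{(2060, Eve, 9), (2060, Uma, 9), (2060, Yan, 9), (4680, Eve, 9), (4680, Uma, 9), (4680, Yan, 9)}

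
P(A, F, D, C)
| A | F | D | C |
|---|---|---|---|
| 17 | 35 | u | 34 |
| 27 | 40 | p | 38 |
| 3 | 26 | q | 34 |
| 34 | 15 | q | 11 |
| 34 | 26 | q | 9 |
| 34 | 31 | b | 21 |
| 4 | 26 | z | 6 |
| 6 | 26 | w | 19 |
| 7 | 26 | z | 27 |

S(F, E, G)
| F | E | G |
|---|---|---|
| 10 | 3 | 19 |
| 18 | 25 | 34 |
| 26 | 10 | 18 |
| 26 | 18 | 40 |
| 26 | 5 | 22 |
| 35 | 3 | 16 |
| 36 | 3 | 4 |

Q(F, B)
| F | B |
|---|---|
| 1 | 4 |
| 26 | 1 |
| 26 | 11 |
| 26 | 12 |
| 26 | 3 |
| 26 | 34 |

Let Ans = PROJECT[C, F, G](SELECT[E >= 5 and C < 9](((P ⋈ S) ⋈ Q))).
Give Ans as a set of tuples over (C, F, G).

{(6, 26, 18), (6, 26, 22), (6, 26, 40)}

P ⋈ S (natural join on F): {(17, 35, u, 34, 3, 16), (3, 26, q, 34, 10, 18), (3, 26, q, 34, 18, 40), (3, 26, q, 34, 5, 22), (34, 26, q, 9, 10, 18), (34, 26, q, 9, 18, 40), (34, 26, q, 9, 5, 22), (4, 26, z, 6, 10, 18), (4, 26, z, 6, 18, 40), (4, 26, z, 6, 5, 22), (6, 26, w, 19, 10, 18), (6, 26, w, 19, 18, 40), (6, 26, w, 19, 5, 22), (7, 26, z, 27, 10, 18), (7, 26, z, 27, 18, 40), (7, 26, z, 27, 5, 22)}
(P ⋈ S) ⋈ Q (natural join on F): {(3, 26, q, 34, 10, 18, 1), (3, 26, q, 34, 10, 18, 11), (3, 26, q, 34, 10, 18, 12), (3, 26, q, 34, 10, 18, 3), (3, 26, q, 34, 10, 18, 34), (3, 26, q, 34, 18, 40, 1), (3, 26, q, 34, 18, 40, 11), (3, 26, q, 34, 18, 40, 12), (3, 26, q, 34, 18, 40, 3), (3, 26, q, 34, 18, 40, 34), (3, 26, q, 34, 5, 22, 1), (3, 26, q, 34, 5, 22, 11), (3, 26, q, 34, 5, 22, 12), (3, 26, q, 34, 5, 22, 3), (3, 26, q, 34, 5, 22, 34), (34, 26, q, 9, 10, 18, 1), (34, 26, q, 9, 10, 18, 11), (34, 26, q, 9, 10, 18, 12), (34, 26, q, 9, 10, 18, 3), (34, 26, q, 9, 10, 18, 34), (34, 26, q, 9, 18, 40, 1), (34, 26, q, 9, 18, 40, 11), (34, 26, q, 9, 18, 40, 12), (34, 26, q, 9, 18, 40, 3), (34, 26, q, 9, 18, 40, 34), (34, 26, q, 9, 5, 22, 1), (34, 26, q, 9, 5, 22, 11), (34, 26, q, 9, 5, 22, 12), (34, 26, q, 9, 5, 22, 3), (34, 26, q, 9, 5, 22, 34), (4, 26, z, 6, 10, 18, 1), (4, 26, z, 6, 10, 18, 11), (4, 26, z, 6, 10, 18, 12), (4, 26, z, 6, 10, 18, 3), (4, 26, z, 6, 10, 18, 34), (4, 26, z, 6, 18, 40, 1), (4, 26, z, 6, 18, 40, 11), (4, 26, z, 6, 18, 40, 12), (4, 26, z, 6, 18, 40, 3), (4, 26, z, 6, 18, 40, 34), (4, 26, z, 6, 5, 22, 1), (4, 26, z, 6, 5, 22, 11), (4, 26, z, 6, 5, 22, 12), (4, 26, z, 6, 5, 22, 3), (4, 26, z, 6, 5, 22, 34), (6, 26, w, 19, 10, 18, 1), (6, 26, w, 19, 10, 18, 11), (6, 26, w, 19, 10, 18, 12), (6, 26, w, 19, 10, 18, 3), (6, 26, w, 19, 10, 18, 34), (6, 26, w, 19, 18, 40, 1), (6, 26, w, 19, 18, 40, 11), (6, 26, w, 19, 18, 40, 12), (6, 26, w, 19, 18, 40, 3), (6, 26, w, 19, 18, 40, 34), (6, 26, w, 19, 5, 22, 1), (6, 26, w, 19, 5, 22, 11), (6, 26, w, 19, 5, 22, 12), (6, 26, w, 19, 5, 22, 3), (6, 26, w, 19, 5, 22, 34), (7, 26, z, 27, 10, 18, 1), (7, 26, z, 27, 10, 18, 11), (7, 26, z, 27, 10, 18, 12), (7, 26, z, 27, 10, 18, 3), (7, 26, z, 27, 10, 18, 34), (7, 26, z, 27, 18, 40, 1), (7, 26, z, 27, 18, 40, 11), (7, 26, z, 27, 18, 40, 12), (7, 26, z, 27, 18, 40, 3), (7, 26, z, 27, 18, 40, 34), (7, 26, z, 27, 5, 22, 1), (7, 26, z, 27, 5, 22, 11), (7, 26, z, 27, 5, 22, 12), (7, 26, z, 27, 5, 22, 3), (7, 26, z, 27, 5, 22, 34)}
Apply σ_{E >= 5 and C < 9}; surviving tuples: {(4, 26, z, 6, 10, 18, 1), (4, 26, z, 6, 10, 18, 11), (4, 26, z, 6, 10, 18, 12), (4, 26, z, 6, 10, 18, 3), (4, 26, z, 6, 10, 18, 34), (4, 26, z, 6, 18, 40, 1), (4, 26, z, 6, 18, 40, 11), (4, 26, z, 6, 18, 40, 12), (4, 26, z, 6, 18, 40, 3), (4, 26, z, 6, 18, 40, 34), (4, 26, z, 6, 5, 22, 1), (4, 26, z, 6, 5, 22, 11), (4, 26, z, 6, 5, 22, 12), (4, 26, z, 6, 5, 22, 3), (4, 26, z, 6, 5, 22, 34)}
π_{C, F, G} gives {(6, 26, 18), (6, 26, 22), (6, 26, 40)} (12 duplicate(s) eliminated).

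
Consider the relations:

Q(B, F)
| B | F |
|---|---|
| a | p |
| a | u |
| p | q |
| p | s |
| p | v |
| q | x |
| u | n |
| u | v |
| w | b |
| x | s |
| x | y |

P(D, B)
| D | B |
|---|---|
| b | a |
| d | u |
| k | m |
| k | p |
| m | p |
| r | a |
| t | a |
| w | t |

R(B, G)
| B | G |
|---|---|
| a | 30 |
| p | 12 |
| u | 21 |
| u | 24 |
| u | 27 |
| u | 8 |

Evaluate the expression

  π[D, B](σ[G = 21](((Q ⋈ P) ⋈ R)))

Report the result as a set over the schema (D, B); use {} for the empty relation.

{(d, u)}

Q ⋈ P (natural join on B): {(a, p, b), (a, p, r), (a, p, t), (a, u, b), (a, u, r), (a, u, t), (p, q, k), (p, q, m), (p, s, k), (p, s, m), (p, v, k), (p, v, m), (u, n, d), (u, v, d)}
(Q ⋈ P) ⋈ R (natural join on B): {(a, p, b, 30), (a, p, r, 30), (a, p, t, 30), (a, u, b, 30), (a, u, r, 30), (a, u, t, 30), (p, q, k, 12), (p, q, m, 12), (p, s, k, 12), (p, s, m, 12), (p, v, k, 12), (p, v, m, 12), (u, n, d, 21), (u, n, d, 24), (u, n, d, 27), (u, n, d, 8), (u, v, d, 21), (u, v, d, 24), (u, v, d, 27), (u, v, d, 8)}
Selection G = 21: {(u, n, d, 21), (u, v, d, 21)}
Keep only column(s) D, B (1 duplicate(s) eliminated): {(d, u)}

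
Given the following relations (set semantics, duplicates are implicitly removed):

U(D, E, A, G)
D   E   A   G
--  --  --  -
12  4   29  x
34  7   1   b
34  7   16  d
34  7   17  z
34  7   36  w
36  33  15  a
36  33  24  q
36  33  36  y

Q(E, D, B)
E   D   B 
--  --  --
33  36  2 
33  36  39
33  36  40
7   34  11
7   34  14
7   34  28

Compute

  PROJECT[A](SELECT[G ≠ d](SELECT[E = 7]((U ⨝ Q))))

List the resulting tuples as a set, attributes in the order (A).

{1, 17, 36}

Joining U and Q on D, E yields {(34, 7, 1, b, 11), (34, 7, 1, b, 14), (34, 7, 1, b, 28), (34, 7, 16, d, 11), (34, 7, 16, d, 14), (34, 7, 16, d, 28), (34, 7, 17, z, 11), (34, 7, 17, z, 14), (34, 7, 17, z, 28), (34, 7, 36, w, 11), (34, 7, 36, w, 14), (34, 7, 36, w, 28), (36, 33, 15, a, 2), (36, 33, 15, a, 39), (36, 33, 15, a, 40), (36, 33, 24, q, 2), (36, 33, 24, q, 39), (36, 33, 24, q, 40), (36, 33, 36, y, 2), (36, 33, 36, y, 39), (36, 33, 36, y, 40)}.
Selection E = 7: {(34, 7, 1, b, 11), (34, 7, 1, b, 14), (34, 7, 1, b, 28), (34, 7, 16, d, 11), (34, 7, 16, d, 14), (34, 7, 16, d, 28), (34, 7, 17, z, 11), (34, 7, 17, z, 14), (34, 7, 17, z, 28), (34, 7, 36, w, 11), (34, 7, 36, w, 14), (34, 7, 36, w, 28)}
Selection G ≠ d: {(34, 7, 1, b, 11), (34, 7, 1, b, 14), (34, 7, 1, b, 28), (34, 7, 17, z, 11), (34, 7, 17, z, 14), (34, 7, 17, z, 28), (34, 7, 36, w, 11), (34, 7, 36, w, 14), (34, 7, 36, w, 28)}
π_{A} gives {1, 17, 36} (6 duplicate(s) eliminated).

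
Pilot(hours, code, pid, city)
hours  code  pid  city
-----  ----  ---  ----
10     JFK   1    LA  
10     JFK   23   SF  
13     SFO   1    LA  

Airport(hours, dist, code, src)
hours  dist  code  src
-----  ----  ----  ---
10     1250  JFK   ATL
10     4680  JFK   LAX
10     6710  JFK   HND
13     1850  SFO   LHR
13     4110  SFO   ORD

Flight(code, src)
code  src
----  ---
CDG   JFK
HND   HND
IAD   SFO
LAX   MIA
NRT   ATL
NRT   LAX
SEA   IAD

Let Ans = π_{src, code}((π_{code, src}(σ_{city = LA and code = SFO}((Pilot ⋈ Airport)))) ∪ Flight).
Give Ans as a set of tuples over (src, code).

Natural join on hours, code: {(10, JFK, 1, LA, 1250, ATL), (10, JFK, 1, LA, 4680, LAX), (10, JFK, 1, LA, 6710, HND), (10, JFK, 23, SF, 1250, ATL), (10, JFK, 23, SF, 4680, LAX), (10, JFK, 23, SF, 6710, HND), (13, SFO, 1, LA, 1850, LHR), (13, SFO, 1, LA, 4110, ORD)}
σ[city = LA and code = SFO]: keep tuples satisfying city = LA and code = SFO → {(13, SFO, 1, LA, 1850, LHR), (13, SFO, 1, LA, 4110, ORD)}
Keep only column(s) code, src: {(SFO, LHR), (SFO, ORD)}
Set union of the two operands is {(CDG, JFK), (HND, HND), (IAD, SFO), (LAX, MIA), (NRT, ATL), (NRT, LAX), (SEA, IAD), (SFO, LHR), (SFO, ORD)}.
Keep only column(s) src, code: {(ATL, NRT), (HND, HND), (IAD, SEA), (JFK, CDG), (LAX, NRT), (LHR, SFO), (MIA, LAX), (ORD, SFO), (SFO, IAD)}

{(ATL, NRT), (HND, HND), (IAD, SEA), (JFK, CDG), (LAX, NRT), (LHR, SFO), (MIA, LAX), (ORD, SFO), (SFO, IAD)}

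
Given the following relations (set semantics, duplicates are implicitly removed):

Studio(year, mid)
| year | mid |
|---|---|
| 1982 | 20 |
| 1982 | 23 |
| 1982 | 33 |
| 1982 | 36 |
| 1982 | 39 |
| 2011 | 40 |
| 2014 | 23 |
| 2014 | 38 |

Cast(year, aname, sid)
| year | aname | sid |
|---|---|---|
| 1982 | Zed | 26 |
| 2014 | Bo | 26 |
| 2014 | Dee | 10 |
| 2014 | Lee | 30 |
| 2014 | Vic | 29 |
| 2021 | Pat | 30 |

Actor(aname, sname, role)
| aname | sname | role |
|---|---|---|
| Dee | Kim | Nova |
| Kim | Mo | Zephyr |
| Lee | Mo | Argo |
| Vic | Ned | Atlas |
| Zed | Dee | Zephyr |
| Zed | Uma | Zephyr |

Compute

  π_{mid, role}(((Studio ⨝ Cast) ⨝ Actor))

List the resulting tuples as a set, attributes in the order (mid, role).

Joining Studio and Cast on year yields {(1982, 20, Zed, 26), (1982, 23, Zed, 26), (1982, 33, Zed, 26), (1982, 36, Zed, 26), (1982, 39, Zed, 26), (2014, 23, Bo, 26), (2014, 23, Dee, 10), (2014, 23, Lee, 30), (2014, 23, Vic, 29), (2014, 38, Bo, 26), (2014, 38, Dee, 10), (2014, 38, Lee, 30), (2014, 38, Vic, 29)}.
Joining (Studio ⨝ Cast) and Actor on aname yields {(1982, 20, Zed, 26, Dee, Zephyr), (1982, 20, Zed, 26, Uma, Zephyr), (1982, 23, Zed, 26, Dee, Zephyr), (1982, 23, Zed, 26, Uma, Zephyr), (1982, 33, Zed, 26, Dee, Zephyr), (1982, 33, Zed, 26, Uma, Zephyr), (1982, 36, Zed, 26, Dee, Zephyr), (1982, 36, Zed, 26, Uma, Zephyr), (1982, 39, Zed, 26, Dee, Zephyr), (1982, 39, Zed, 26, Uma, Zephyr), (2014, 23, Dee, 10, Kim, Nova), (2014, 23, Lee, 30, Mo, Argo), (2014, 23, Vic, 29, Ned, Atlas), (2014, 38, Dee, 10, Kim, Nova), (2014, 38, Lee, 30, Mo, Argo), (2014, 38, Vic, 29, Ned, Atlas)}.
Keep only column(s) mid, role (5 duplicate(s) eliminated): {(20, Zephyr), (23, Argo), (23, Atlas), (23, Nova), (23, Zephyr), (33, Zephyr), (36, Zephyr), (38, Argo), (38, Atlas), (38, Nova), (39, Zephyr)}

{(20, Zephyr), (23, Argo), (23, Atlas), (23, Nova), (23, Zephyr), (33, Zephyr), (36, Zephyr), (38, Argo), (38, Atlas), (38, Nova), (39, Zephyr)}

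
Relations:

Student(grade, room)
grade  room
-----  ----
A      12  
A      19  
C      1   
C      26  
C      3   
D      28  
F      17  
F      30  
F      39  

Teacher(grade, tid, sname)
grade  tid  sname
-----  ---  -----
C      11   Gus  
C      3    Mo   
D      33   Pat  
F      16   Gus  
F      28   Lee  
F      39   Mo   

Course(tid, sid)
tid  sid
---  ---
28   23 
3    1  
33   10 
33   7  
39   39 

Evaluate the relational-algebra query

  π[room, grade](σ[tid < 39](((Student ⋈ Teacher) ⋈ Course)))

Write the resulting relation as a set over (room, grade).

Natural join on grade: {(C, 1, 11, Gus), (C, 1, 3, Mo), (C, 26, 11, Gus), (C, 26, 3, Mo), (C, 3, 11, Gus), (C, 3, 3, Mo), (D, 28, 33, Pat), (F, 17, 16, Gus), (F, 17, 28, Lee), (F, 17, 39, Mo), (F, 30, 16, Gus), (F, 30, 28, Lee), (F, 30, 39, Mo), (F, 39, 16, Gus), (F, 39, 28, Lee), (F, 39, 39, Mo)}
Natural join on tid: {(C, 1, 3, Mo, 1), (C, 26, 3, Mo, 1), (C, 3, 3, Mo, 1), (D, 28, 33, Pat, 10), (D, 28, 33, Pat, 7), (F, 17, 28, Lee, 23), (F, 17, 39, Mo, 39), (F, 30, 28, Lee, 23), (F, 30, 39, Mo, 39), (F, 39, 28, Lee, 23), (F, 39, 39, Mo, 39)}
Filtering on tid < 39 leaves {(C, 1, 3, Mo, 1), (C, 26, 3, Mo, 1), (C, 3, 3, Mo, 1), (D, 28, 33, Pat, 10), (D, 28, 33, Pat, 7), (F, 17, 28, Lee, 23), (F, 30, 28, Lee, 23), (F, 39, 28, Lee, 23)}.
π[room, grade]: project onto (room, grade) (1 duplicate(s) eliminated) → {(1, C), (17, F), (26, C), (28, D), (3, C), (30, F), (39, F)}

{(1, C), (17, F), (26, C), (28, D), (3, C), (30, F), (39, F)}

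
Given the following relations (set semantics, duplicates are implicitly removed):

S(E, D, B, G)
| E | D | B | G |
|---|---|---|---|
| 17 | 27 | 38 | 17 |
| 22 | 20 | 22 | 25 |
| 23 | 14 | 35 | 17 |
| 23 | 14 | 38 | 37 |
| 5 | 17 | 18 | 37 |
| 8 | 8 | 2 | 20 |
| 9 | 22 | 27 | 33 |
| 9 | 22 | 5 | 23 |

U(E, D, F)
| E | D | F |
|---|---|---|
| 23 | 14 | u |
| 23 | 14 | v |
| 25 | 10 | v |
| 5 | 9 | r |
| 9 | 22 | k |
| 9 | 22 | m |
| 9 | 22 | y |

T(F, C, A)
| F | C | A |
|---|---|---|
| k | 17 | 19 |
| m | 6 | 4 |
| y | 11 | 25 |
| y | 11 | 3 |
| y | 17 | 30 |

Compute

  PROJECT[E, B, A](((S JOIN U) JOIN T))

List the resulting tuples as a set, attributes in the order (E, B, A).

{(9, 27, 19), (9, 27, 25), (9, 27, 3), (9, 27, 30), (9, 27, 4), (9, 5, 19), (9, 5, 25), (9, 5, 3), (9, 5, 30), (9, 5, 4)}

Joining S and U on E, D yields {(23, 14, 35, 17, u), (23, 14, 35, 17, v), (23, 14, 38, 37, u), (23, 14, 38, 37, v), (9, 22, 27, 33, k), (9, 22, 27, 33, m), (9, 22, 27, 33, y), (9, 22, 5, 23, k), (9, 22, 5, 23, m), (9, 22, 5, 23, y)}.
Joining (S JOIN U) and T on F yields {(9, 22, 27, 33, k, 17, 19), (9, 22, 27, 33, m, 6, 4), (9, 22, 27, 33, y, 11, 25), (9, 22, 27, 33, y, 11, 3), (9, 22, 27, 33, y, 17, 30), (9, 22, 5, 23, k, 17, 19), (9, 22, 5, 23, m, 6, 4), (9, 22, 5, 23, y, 11, 25), (9, 22, 5, 23, y, 11, 3), (9, 22, 5, 23, y, 17, 30)}.
π[E, B, A]: project onto (E, B, A) → {(9, 27, 19), (9, 27, 25), (9, 27, 3), (9, 27, 30), (9, 27, 4), (9, 5, 19), (9, 5, 25), (9, 5, 3), (9, 5, 30), (9, 5, 4)}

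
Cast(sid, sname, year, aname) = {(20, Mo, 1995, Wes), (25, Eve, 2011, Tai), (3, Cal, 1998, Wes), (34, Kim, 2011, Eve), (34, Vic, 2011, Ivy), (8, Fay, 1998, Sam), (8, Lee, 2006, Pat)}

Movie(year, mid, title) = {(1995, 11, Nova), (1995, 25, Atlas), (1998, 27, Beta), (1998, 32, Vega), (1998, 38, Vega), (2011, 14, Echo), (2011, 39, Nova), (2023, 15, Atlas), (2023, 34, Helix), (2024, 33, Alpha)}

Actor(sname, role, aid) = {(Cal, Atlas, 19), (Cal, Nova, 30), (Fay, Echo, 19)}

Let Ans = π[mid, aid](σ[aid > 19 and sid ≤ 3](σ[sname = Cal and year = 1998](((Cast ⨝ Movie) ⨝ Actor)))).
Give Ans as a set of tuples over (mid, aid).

{(27, 30), (32, 30), (38, 30)}

Natural join on year: {(20, Mo, 1995, Wes, 11, Nova), (20, Mo, 1995, Wes, 25, Atlas), (25, Eve, 2011, Tai, 14, Echo), (25, Eve, 2011, Tai, 39, Nova), (3, Cal, 1998, Wes, 27, Beta), (3, Cal, 1998, Wes, 32, Vega), (3, Cal, 1998, Wes, 38, Vega), (34, Kim, 2011, Eve, 14, Echo), (34, Kim, 2011, Eve, 39, Nova), (34, Vic, 2011, Ivy, 14, Echo), (34, Vic, 2011, Ivy, 39, Nova), (8, Fay, 1998, Sam, 27, Beta), (8, Fay, 1998, Sam, 32, Vega), (8, Fay, 1998, Sam, 38, Vega)}
Natural join on sname: {(3, Cal, 1998, Wes, 27, Beta, Atlas, 19), (3, Cal, 1998, Wes, 27, Beta, Nova, 30), (3, Cal, 1998, Wes, 32, Vega, Atlas, 19), (3, Cal, 1998, Wes, 32, Vega, Nova, 30), (3, Cal, 1998, Wes, 38, Vega, Atlas, 19), (3, Cal, 1998, Wes, 38, Vega, Nova, 30), (8, Fay, 1998, Sam, 27, Beta, Echo, 19), (8, Fay, 1998, Sam, 32, Vega, Echo, 19), (8, Fay, 1998, Sam, 38, Vega, Echo, 19)}
Selection sname = Cal and year = 1998: {(3, Cal, 1998, Wes, 27, Beta, Atlas, 19), (3, Cal, 1998, Wes, 27, Beta, Nova, 30), (3, Cal, 1998, Wes, 32, Vega, Atlas, 19), (3, Cal, 1998, Wes, 32, Vega, Nova, 30), (3, Cal, 1998, Wes, 38, Vega, Atlas, 19), (3, Cal, 1998, Wes, 38, Vega, Nova, 30)}
Selection aid > 19 and sid ≤ 3: {(3, Cal, 1998, Wes, 27, Beta, Nova, 30), (3, Cal, 1998, Wes, 32, Vega, Nova, 30), (3, Cal, 1998, Wes, 38, Vega, Nova, 30)}
π_{mid, aid} gives {(27, 30), (32, 30), (38, 30)}.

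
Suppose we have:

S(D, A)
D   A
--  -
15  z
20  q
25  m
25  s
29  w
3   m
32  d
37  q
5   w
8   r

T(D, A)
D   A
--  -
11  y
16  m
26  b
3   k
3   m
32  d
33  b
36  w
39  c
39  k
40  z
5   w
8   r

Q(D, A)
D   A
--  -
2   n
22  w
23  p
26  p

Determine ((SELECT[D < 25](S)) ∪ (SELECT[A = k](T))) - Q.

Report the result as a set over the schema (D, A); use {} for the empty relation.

{(15, z), (20, q), (3, k), (3, m), (39, k), (5, w), (8, r)}

Filtering on D < 25 leaves {(15, z), (20, q), (3, m), (5, w), (8, r)}.
Filtering on A = k leaves {(3, k), (39, k)}.
Set union of the two operands is {(15, z), (20, q), (3, k), (3, m), (39, k), (5, w), (8, r)}.
Set difference of the two operands is {(15, z), (20, q), (3, k), (3, m), (39, k), (5, w), (8, r)}.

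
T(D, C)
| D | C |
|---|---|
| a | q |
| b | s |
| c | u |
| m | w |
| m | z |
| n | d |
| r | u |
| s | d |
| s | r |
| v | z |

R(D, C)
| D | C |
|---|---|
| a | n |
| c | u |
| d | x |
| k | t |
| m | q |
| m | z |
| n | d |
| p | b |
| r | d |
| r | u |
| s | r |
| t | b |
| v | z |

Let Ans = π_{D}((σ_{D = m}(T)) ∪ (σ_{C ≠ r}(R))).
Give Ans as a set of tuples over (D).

Selection D = m: {(m, w), (m, z)}
Selection C ≠ r: {(a, n), (c, u), (d, x), (k, t), (m, q), (m, z), (n, d), (p, b), (r, d), (r, u), (t, b), (v, z)}
Union: {(m, w), (m, z)} with {(a, n), (c, u), (d, x), (k, t), (m, q), (m, z), (n, d), (p, b), (r, d), (r, u), (t, b), (v, z)} → {(a, n), (c, u), (d, x), (k, t), (m, q), (m, w), (m, z), (n, d), (p, b), (r, d), (r, u), (t, b), (v, z)}
Keep only column(s) D (3 duplicate(s) eliminated): {a, c, d, k, m, n, p, r, t, v}

{a, c, d, k, m, n, p, r, t, v}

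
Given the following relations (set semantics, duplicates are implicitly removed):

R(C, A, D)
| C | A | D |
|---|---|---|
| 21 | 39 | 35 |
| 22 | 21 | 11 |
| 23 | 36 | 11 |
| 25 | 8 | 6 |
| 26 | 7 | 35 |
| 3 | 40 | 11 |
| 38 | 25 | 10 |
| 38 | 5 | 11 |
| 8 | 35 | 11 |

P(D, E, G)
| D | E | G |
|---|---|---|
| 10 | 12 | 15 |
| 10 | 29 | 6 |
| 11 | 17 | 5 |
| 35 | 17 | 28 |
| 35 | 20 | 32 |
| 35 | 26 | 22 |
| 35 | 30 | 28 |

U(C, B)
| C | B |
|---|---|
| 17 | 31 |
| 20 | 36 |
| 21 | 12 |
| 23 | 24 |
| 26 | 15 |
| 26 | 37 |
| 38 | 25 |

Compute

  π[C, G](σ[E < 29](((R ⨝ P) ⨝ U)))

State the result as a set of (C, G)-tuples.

{(21, 22), (21, 28), (21, 32), (23, 5), (26, 22), (26, 28), (26, 32), (38, 15), (38, 5)}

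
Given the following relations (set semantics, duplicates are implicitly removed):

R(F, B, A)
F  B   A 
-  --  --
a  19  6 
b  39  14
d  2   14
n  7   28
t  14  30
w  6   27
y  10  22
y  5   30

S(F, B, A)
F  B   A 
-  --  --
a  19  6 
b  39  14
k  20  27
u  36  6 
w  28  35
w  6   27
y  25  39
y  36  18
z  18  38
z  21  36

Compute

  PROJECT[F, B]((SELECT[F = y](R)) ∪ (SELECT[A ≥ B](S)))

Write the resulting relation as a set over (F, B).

Apply σ_{F = y}; surviving tuples: {(y, 10, 22), (y, 5, 30)}
Apply σ_{A ≥ B}; surviving tuples: {(k, 20, 27), (w, 28, 35), (w, 6, 27), (y, 25, 39), (z, 18, 38), (z, 21, 36)}
Union: {(y, 10, 22), (y, 5, 30)} with {(k, 20, 27), (w, 28, 35), (w, 6, 27), (y, 25, 39), (z, 18, 38), (z, 21, 36)} → {(k, 20, 27), (w, 28, 35), (w, 6, 27), (y, 10, 22), (y, 25, 39), (y, 5, 30), (z, 18, 38), (z, 21, 36)}
π_{F, B} gives {(k, 20), (w, 28), (w, 6), (y, 10), (y, 25), (y, 5), (z, 18), (z, 21)}.

{(k, 20), (w, 28), (w, 6), (y, 10), (y, 25), (y, 5), (z, 18), (z, 21)}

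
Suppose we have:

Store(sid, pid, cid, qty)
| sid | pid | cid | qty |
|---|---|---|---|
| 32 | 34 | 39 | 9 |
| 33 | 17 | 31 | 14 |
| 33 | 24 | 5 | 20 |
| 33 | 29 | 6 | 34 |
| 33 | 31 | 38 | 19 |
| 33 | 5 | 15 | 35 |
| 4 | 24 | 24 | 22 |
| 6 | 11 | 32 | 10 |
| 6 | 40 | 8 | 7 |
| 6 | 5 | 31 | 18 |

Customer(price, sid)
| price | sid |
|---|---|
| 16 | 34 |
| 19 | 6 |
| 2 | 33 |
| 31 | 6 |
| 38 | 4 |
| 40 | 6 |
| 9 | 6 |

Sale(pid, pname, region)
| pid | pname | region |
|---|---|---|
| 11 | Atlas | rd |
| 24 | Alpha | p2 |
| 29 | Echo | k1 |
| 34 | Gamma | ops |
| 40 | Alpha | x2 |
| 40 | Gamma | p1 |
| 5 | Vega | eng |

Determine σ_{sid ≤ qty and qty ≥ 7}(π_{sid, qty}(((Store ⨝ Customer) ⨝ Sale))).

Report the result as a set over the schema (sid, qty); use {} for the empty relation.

Joining Store and Customer on sid yields {(33, 17, 31, 14, 2), (33, 24, 5, 20, 2), (33, 29, 6, 34, 2), (33, 31, 38, 19, 2), (33, 5, 15, 35, 2), (4, 24, 24, 22, 38), (6, 11, 32, 10, 19), (6, 11, 32, 10, 31), (6, 11, 32, 10, 40), (6, 11, 32, 10, 9), (6, 40, 8, 7, 19), (6, 40, 8, 7, 31), (6, 40, 8, 7, 40), (6, 40, 8, 7, 9), (6, 5, 31, 18, 19), (6, 5, 31, 18, 31), (6, 5, 31, 18, 40), (6, 5, 31, 18, 9)}.
Joining (Store ⨝ Customer) and Sale on pid yields {(33, 24, 5, 20, 2, Alpha, p2), (33, 29, 6, 34, 2, Echo, k1), (33, 5, 15, 35, 2, Vega, eng), (4, 24, 24, 22, 38, Alpha, p2), (6, 11, 32, 10, 19, Atlas, rd), (6, 11, 32, 10, 31, Atlas, rd), (6, 11, 32, 10, 40, Atlas, rd), (6, 11, 32, 10, 9, Atlas, rd), (6, 40, 8, 7, 19, Alpha, x2), (6, 40, 8, 7, 19, Gamma, p1), (6, 40, 8, 7, 31, Alpha, x2), (6, 40, 8, 7, 31, Gamma, p1), (6, 40, 8, 7, 40, Alpha, x2), (6, 40, 8, 7, 40, Gamma, p1), (6, 40, 8, 7, 9, Alpha, x2), (6, 40, 8, 7, 9, Gamma, p1), (6, 5, 31, 18, 19, Vega, eng), (6, 5, 31, 18, 31, Vega, eng), (6, 5, 31, 18, 40, Vega, eng), (6, 5, 31, 18, 9, Vega, eng)}.
π_{sid, qty} gives {(33, 20), (33, 34), (33, 35), (4, 22), (6, 10), (6, 18), (6, 7)} (13 duplicate(s) eliminated).
Filtering on sid ≤ qty and qty ≥ 7 leaves {(33, 34), (33, 35), (4, 22), (6, 10), (6, 18), (6, 7)}.

{(33, 34), (33, 35), (4, 22), (6, 10), (6, 18), (6, 7)}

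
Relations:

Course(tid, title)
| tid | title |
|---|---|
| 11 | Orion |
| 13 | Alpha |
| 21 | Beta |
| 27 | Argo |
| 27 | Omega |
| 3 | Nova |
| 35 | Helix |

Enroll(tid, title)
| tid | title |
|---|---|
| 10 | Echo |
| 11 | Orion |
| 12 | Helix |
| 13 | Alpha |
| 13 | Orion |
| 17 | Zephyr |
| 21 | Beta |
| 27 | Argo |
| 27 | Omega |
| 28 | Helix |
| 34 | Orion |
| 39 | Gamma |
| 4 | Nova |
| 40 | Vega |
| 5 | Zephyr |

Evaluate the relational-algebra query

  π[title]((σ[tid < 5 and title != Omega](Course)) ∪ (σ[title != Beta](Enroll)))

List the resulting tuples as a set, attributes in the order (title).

Selection tid < 5 and title != Omega: {(3, Nova)}
Selection title != Beta: {(10, Echo), (11, Orion), (12, Helix), (13, Alpha), (13, Orion), (17, Zephyr), (27, Argo), (27, Omega), (28, Helix), (34, Orion), (39, Gamma), (4, Nova), (40, Vega), (5, Zephyr)}
Set union of the two operands is {(10, Echo), (11, Orion), (12, Helix), (13, Alpha), (13, Orion), (17, Zephyr), (27, Argo), (27, Omega), (28, Helix), (3, Nova), (34, Orion), (39, Gamma), (4, Nova), (40, Vega), (5, Zephyr)}.
Keep only column(s) title (5 duplicate(s) eliminated): {Alpha, Argo, Echo, Gamma, Helix, Nova, Omega, Orion, Vega, Zephyr}

{Alpha, Argo, Echo, Gamma, Helix, Nova, Omega, Orion, Vega, Zephyr}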